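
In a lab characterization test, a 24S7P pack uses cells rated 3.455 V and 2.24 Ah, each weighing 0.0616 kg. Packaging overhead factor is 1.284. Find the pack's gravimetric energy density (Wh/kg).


Step 1: V_pack = 24 * 3.455 = 82.92 V
Step 2: C_pack = 7 * 2.24 = 15.68 Ah
Step 3: E_pack = V_pack * C_pack = 82.92 * 15.68 = 1300.2 Wh
Step 4: m_pack = 24 * 7 * 0.0616 * 1.284 = 13.288 kg
Step 5: ED = E_pack / m_pack = 1300.2 / 13.288 = 97.85 Wh/kg

97.85 Wh/kg


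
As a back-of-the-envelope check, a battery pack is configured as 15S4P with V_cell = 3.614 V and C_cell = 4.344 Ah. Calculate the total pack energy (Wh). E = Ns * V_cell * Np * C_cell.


V_pack = 15 * 3.614 = 54.21 V
C_pack = 4 * 4.344 = 17.376 Ah
E = V_pack * C_pack = 54.21 * 17.376 = 942.0 Wh

942.0 Wh


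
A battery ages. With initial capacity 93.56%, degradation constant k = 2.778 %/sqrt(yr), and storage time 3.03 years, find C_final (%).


Step 1: sqrt(3.03 yr) = 1.7407
Step 2: drop = 2.778 * 1.7407 = 4.8357
Step 3: C_final = 93.56 - 4.8357 = 88.72%

88.72%


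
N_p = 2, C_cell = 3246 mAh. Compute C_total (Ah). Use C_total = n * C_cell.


Convert: C_cell = 3246 mAh = 3.246 Ah
C_total = 2 * 3.246 = 6.492 Ah

6.492 Ah


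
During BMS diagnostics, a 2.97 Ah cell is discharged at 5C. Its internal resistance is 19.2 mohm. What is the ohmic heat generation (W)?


Convert: R = 19.2 mohm = 0.0192 ohm
Step 1: I = C_rate * capacity = 5 * 2.97 = 14.85 A
Step 2: Q = I^2 * R = 14.85^2 * 0.0192 = 220.52 * 0.0192 = 4.234 W

4.234 W


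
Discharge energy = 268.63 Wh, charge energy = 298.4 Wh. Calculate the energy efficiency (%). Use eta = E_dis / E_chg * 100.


Round-trip efficiency = 268.63/298.4 * 100% = 90.02%

90.02%


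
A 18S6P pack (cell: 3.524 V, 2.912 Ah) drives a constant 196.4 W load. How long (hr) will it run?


Step 1: E_pack = Ns * V_cell * Np * C_cell = 18 * 3.524 * 6 * 2.912 = 1108.3 Wh
Step 2: t = E_pack / P = 1108.3 / 196.4 = 5.643 hr

5.643 hr


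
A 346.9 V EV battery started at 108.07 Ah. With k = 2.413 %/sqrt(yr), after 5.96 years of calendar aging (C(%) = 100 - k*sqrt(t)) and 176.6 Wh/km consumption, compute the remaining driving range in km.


Step 1: capacity retention = 100 - 2.413 * sqrt(5.96) = 100 - 2.413 * 2.4413 = 94.109%
Step 2: C_now = 108.07 * 94.109/100 = 101.7 Ah
Step 3: E_pack = V * C_now = 346.9 * 101.7 = 35280 Wh
Step 4: range = E_pack / consumption = 35280 / 176.6 = 199.8 km

199.8 km


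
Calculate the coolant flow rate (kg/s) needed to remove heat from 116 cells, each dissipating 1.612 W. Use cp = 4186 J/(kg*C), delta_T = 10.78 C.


Q_total = 116 * 1.612 = 186.99 W
m_dot = Q_total / (cp * dT) = 186.99 / (4186 * 10.78) = 0.004144 kg/s

0.004144 kg/s


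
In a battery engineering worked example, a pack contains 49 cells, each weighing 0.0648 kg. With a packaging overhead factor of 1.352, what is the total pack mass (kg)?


Cell mass sum = 49 * 0.0648 = 3.1752 kg
With overhead 1.352: m_pack = 3.1752 * 1.352 = 4.293 kg

4.293 kg


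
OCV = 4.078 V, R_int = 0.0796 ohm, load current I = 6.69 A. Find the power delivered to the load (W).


Step 1: V_terminal = OCV - I*R = 4.078 - 6.69 * 0.0796 = 3.5455 V
Step 2: P_out = V_terminal * I = 3.5455 * 6.69 = 23.72 W

23.72 W


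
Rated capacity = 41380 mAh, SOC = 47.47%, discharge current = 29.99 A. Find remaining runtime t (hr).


Convert: C_total = 41380 mAh = 41.38 Ah
Step 1: remaining = SOC/100 * C_total = 47.47/100 * 41.38 = 19.643 Ah
Step 2: t = remaining / I = 19.643 / 29.99 = 0.6550 hr

0.6550 hr


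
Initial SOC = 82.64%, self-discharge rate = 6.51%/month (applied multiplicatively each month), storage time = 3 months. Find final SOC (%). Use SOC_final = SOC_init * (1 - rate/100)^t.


decay = (1 - 6.51/100)^3 = 0.81714
SOC_final = 82.64 * 0.81714 = 67.53%

67.53%


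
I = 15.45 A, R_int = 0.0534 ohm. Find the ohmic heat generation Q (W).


I^2 = 238.7
Q = 238.7 * 0.0534 = 12.75 W

12.75 W


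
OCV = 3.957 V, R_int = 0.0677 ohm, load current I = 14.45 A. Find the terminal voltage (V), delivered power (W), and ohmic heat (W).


Step 1: V_terminal = OCV - I*R = 3.957 - 14.45 * 0.0677 = 2.9787 V
Step 2: P_out = V_terminal * I = 2.9787 * 14.45 = 43.04 W
Step 3: Q = I^2 * R = 14.45^2 * 0.0677 = 14.14 W

V=2.9787 V, P=43.04 W, Q=14.14 W


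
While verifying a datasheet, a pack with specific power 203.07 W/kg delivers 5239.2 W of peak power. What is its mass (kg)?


m = P / SP = 5239.2 / 203.07 = 25.80 kg

25.80 kg


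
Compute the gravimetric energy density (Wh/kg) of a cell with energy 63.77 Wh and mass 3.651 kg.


ED = E / m = 63.77 / 3.651 = 17.47 Wh/kg

17.47 Wh/kg


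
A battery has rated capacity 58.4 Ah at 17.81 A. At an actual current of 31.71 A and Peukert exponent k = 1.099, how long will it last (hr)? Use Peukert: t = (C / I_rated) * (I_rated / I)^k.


t_rated = C / I_rated = 58.4 / 17.81 = 3.2791 hr
(I_rated/I)^k = (0.56165)^1.099 = 0.53047
t = t_rated * (I_rated/I)^k = 3.2791 * 0.53047 = 1.739 hr

1.739 hr


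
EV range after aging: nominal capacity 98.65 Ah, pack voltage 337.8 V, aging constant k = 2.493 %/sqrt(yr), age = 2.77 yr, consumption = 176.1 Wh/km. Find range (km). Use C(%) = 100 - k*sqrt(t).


Step 1: capacity retention = 100 - 2.493 * sqrt(2.77) = 100 - 2.493 * 1.6643 = 95.851%
Step 2: C_now = 98.65 * 95.851/100 = 94.557 Ah
Step 3: E_pack = V * C_now = 337.8 * 94.557 = 31941 Wh
Step 4: range = E_pack / consumption = 31941 / 176.1 = 181.4 km

181.4 km


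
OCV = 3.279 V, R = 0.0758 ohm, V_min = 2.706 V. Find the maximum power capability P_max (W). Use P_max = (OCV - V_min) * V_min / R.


dV = OCV - V_min = 0.573 V (so I_max = dV / R)
P_max = dV * V_min / R = 0.573 * 2.706 / 0.0758 = 20.46 W

20.46 W


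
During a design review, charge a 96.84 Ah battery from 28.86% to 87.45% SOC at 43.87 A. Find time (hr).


delta_Ah = 96.84 * (87.45 - 28.86) / 100 = 56.739 Ah
t = delta_Ah / I = 56.739 / 43.87 = 1.293 hr

1.293 hr


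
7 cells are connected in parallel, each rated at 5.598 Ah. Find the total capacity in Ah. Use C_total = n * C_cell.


C_total = 7 * 5.598 = 39.186 Ah

39.186 Ah


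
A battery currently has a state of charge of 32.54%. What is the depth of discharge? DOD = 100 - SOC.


DOD = 100 - SOC = 100 - 32.54 = 67.46%

67.46%


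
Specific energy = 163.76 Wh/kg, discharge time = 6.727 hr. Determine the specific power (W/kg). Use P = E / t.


P_specific = E / t = 163.76 / 6.727 = 24.34 W/kg

24.34 W/kg


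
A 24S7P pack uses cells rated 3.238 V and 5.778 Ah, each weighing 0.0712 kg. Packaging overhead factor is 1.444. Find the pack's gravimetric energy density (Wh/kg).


Step 1: V_pack = 24 * 3.238 = 77.712 V
Step 2: C_pack = 7 * 5.778 = 40.446 Ah
Step 3: E_pack = V_pack * C_pack = 77.712 * 40.446 = 3143.1 Wh
Step 4: m_pack = 24 * 7 * 0.0712 * 1.444 = 17.273 kg
Step 5: ED = E_pack / m_pack = 3143.1 / 17.273 = 182.0 Wh/kg

182.0 Wh/kg


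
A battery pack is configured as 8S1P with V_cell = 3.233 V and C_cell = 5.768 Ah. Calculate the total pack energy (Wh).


V_pack = 8 * 3.233 = 25.864 V
C_pack = 1 * 5.768 = 5.768 Ah
E = V_pack * C_pack = 25.864 * 5.768 = 149.2 Wh

149.2 Wh


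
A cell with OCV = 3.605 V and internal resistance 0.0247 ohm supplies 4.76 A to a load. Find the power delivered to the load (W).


Step 1: V_terminal = OCV - I*R = 3.605 - 4.76 * 0.0247 = 3.4874 V
Step 2: P_out = V_terminal * I = 3.4874 * 4.76 = 16.60 W

16.60 W


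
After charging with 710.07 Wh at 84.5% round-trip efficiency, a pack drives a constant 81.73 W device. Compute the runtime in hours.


Step 1: E_discharge = eta/100 * E_charge = 84.5/100 * 710.07 = 600.01 Wh
Step 2: t = E_discharge / P = 600.01 / 81.73 = 7.341 hr

7.341 hr


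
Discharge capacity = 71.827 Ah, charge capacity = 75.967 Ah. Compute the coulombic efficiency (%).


Coulombic efficiency = 71.827/75.967 * 100% = 94.55%

94.55%


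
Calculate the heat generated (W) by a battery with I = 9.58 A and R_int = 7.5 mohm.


Convert: R = 7.5 mohm = 0.0075 ohm
I^2 = 91.776
Q = 91.776 * 0.0075 = 0.6883 W

0.6883 W


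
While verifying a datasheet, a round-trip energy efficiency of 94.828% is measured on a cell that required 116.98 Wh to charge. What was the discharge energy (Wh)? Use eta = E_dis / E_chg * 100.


E_dis = eta/100 * E_chg = 94.828/100 * 116.98 = 110.9 Wh

110.9 Wh


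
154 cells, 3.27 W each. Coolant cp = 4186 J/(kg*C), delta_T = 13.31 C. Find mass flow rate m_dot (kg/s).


Step 1: Total heat Q = 154 * 3.27 W = 503.58 W
Step 2: denom = cp * dT = 4186 * 13.31 = 55716
Step 3: m_dot = 503.58 / 55716 = 0.009038 kg/s

0.009038 kg/s


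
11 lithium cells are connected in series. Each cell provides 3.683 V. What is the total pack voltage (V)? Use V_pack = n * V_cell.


With 11 cells in series at 3.683 V each, V_pack = 40.513 V

40.513 V


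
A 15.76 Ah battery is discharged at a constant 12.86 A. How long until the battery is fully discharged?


Runtime = 15.76 Ah / 12.86 A = 1.226 hr

1.226 hr


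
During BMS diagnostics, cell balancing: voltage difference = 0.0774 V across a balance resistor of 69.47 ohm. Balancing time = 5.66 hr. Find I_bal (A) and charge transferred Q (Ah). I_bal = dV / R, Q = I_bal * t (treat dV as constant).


I_bal = dV / R = 0.0774 / 69.47 = 0.0011141 A
Q = I_bal * t = 0.0011141 * 5.66 = 0.006306 Ah

I=0.0011141 A, Q=0.006306 Ah


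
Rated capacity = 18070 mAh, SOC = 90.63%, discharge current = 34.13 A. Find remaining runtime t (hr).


Convert: C_total = 18070 mAh = 18.07 Ah
Step 1: remaining = SOC/100 * C_total = 90.63/100 * 18.07 = 16.377 Ah
Step 2: t = remaining / I = 16.377 / 34.13 = 0.4798 hr

0.4798 hr


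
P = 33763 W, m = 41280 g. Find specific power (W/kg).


Convert: m = 41280 g = 41.28 kg
Specific power = 33763 W / 41.28 kg = 817.9 W/kg

817.9 W/kg


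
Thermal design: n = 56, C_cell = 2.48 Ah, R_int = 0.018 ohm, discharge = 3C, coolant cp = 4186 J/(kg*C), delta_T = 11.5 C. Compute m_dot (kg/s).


Step 1: I = 3 * 2.48 = 7.44 A
Step 2: Q_cell = I^2 * R = 7.44^2 * 0.018 = 0.99636 W
Step 3: Q_total = 56 * 0.99636 = 55.796 W
Step 4: m_dot = Q_total / (cp * dT) = 55.796 / (4186 * 11.5) = 0.001159 kg/s

0.001159 kg/s


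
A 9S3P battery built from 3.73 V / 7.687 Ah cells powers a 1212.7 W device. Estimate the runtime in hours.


Step 1: E_pack = Ns * V_cell * Np * C_cell = 9 * 3.73 * 3 * 7.687 = 774.16 Wh
Step 2: t = E_pack / P = 774.16 / 1212.7 = 0.6384 hr

0.6384 hr


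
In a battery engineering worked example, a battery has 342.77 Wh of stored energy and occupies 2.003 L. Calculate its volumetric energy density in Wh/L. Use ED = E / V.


ED = E / V = 342.77 / 2.003 = 171.1 Wh/L

171.1 Wh/L


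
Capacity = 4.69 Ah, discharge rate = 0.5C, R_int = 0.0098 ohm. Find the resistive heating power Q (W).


Step 1: I = C_rate * capacity = 0.5 * 4.69 = 2.345 A
Step 2: Q = I^2 * R = 2.345^2 * 0.0098 = 5.499 * 0.0098 = 0.05389 W

0.05389 W


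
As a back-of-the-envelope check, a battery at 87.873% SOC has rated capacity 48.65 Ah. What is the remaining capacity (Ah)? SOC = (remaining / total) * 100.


remaining = SOC / 100 * total = 87.873 / 100 * 48.65 = 42.75 Ah

42.75 Ah


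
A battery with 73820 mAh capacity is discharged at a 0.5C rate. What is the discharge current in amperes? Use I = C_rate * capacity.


Convert: capacity = 73820 mAh = 73.82 Ah
At 0.5C: I = 0.5 * 73.82 Ah = 36.91 A

36.91 A


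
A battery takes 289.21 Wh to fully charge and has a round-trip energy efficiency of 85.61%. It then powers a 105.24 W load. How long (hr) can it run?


Step 1: E_discharge = eta/100 * E_charge = 85.61/100 * 289.21 = 247.59 Wh
Step 2: t = E_discharge / P = 247.59 / 105.24 = 2.353 hr

2.353 hr


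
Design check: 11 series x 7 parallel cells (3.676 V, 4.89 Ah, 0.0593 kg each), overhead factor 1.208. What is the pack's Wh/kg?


Step 1: V_pack = 11 * 3.676 = 40.436 V
Step 2: C_pack = 7 * 4.89 = 34.23 Ah
Step 3: E_pack = V_pack * C_pack = 40.436 * 34.23 = 1384.1 Wh
Step 4: m_pack = 11 * 7 * 0.0593 * 1.208 = 5.5158 kg
Step 5: ED = E_pack / m_pack = 1384.1 / 5.5158 = 250.9 Wh/kg

250.9 Wh/kg


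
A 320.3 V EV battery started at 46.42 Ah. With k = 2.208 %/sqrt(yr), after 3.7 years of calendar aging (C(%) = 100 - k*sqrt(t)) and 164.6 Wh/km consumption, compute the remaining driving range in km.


Step 1: capacity retention = 100 - 2.208 * sqrt(3.7) = 100 - 2.208 * 1.9235 = 95.753%
Step 2: C_now = 46.42 * 95.753/100 = 44.449 Ah
Step 3: E_pack = V * C_now = 320.3 * 44.449 = 14237 Wh
Step 4: range = E_pack / consumption = 14237 / 164.6 = 86.49 km

86.49 km


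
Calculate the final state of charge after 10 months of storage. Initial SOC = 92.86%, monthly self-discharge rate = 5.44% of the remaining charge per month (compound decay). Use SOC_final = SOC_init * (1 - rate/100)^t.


decay = (1 - 5.44/100)^10 = 0.57158
SOC_final = 92.86 * 0.57158 = 53.08%

53.08%


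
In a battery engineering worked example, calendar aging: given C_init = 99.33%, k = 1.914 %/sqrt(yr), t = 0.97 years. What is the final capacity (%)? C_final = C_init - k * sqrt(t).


Step 1: sqrt(0.97 yr) = 0.98489
Step 2: drop = 1.914 * 0.98489 = 1.8851
Step 3: C_final = 99.33 - 1.8851 = 97.44%

97.44%


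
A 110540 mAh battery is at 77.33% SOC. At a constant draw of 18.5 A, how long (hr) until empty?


Convert: C_total = 110540 mAh = 110.54 Ah
Step 1: remaining = SOC/100 * C_total = 77.33/100 * 110.54 = 85.481 Ah
Step 2: t = remaining / I = 85.481 / 18.5 = 4.621 hr

4.621 hr


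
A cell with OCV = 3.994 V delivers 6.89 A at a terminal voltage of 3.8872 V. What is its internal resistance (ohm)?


R = (OCV - V) / I = (3.994 - 3.8872) / 6.89 = 0.01550 ohm

0.01550 ohm


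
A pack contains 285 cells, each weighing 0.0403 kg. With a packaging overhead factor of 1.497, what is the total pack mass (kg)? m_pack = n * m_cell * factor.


m_pack = n * m_cell * overhead = 285 * 0.0403 * 1.497 = 17.19 kg

17.19 kg


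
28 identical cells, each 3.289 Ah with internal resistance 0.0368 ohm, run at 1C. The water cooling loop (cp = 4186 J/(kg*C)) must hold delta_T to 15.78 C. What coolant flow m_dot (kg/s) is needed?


Step 1: I = 1 * 3.289 = 3.289 A
Step 2: Q_cell = I^2 * R = 3.289^2 * 0.0368 = 0.39808 W
Step 3: Q_total = 28 * 0.39808 = 11.146 W
Step 4: m_dot = Q_total / (cp * dT) = 11.146 / (4186 * 15.78) = 1.687e-04 kg/s

1.687e-04 kg/s


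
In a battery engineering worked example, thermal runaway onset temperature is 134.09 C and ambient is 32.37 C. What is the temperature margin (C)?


margin = T_onset - T_ambient = 134.09 - 32.37 = 101.72 C

101.72 C


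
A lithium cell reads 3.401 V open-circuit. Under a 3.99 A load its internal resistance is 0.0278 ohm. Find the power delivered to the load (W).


Step 1: V_terminal = OCV - I*R = 3.401 - 3.99 * 0.0278 = 3.2901 V
Step 2: P_out = V_terminal * I = 3.2901 * 3.99 = 13.13 W

13.13 W


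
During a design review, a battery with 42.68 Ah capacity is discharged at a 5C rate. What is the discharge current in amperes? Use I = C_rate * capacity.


At 5C: I = 5 * 42.68 Ah = 213.4 A

213.4 A


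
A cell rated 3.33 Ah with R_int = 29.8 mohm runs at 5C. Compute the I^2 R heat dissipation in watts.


Convert: R = 29.8 mohm = 0.0298 ohm
Step 1: I = C_rate * capacity = 5 * 3.33 = 16.65 A
Step 2: Q = I^2 * R = 16.65^2 * 0.0298 = 277.22 * 0.0298 = 8.261 W

8.261 W


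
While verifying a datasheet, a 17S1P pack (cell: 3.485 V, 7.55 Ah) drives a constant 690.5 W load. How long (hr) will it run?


Step 1: E_pack = Ns * V_cell * Np * C_cell = 17 * 3.485 * 1 * 7.55 = 447.3 Wh
Step 2: t = E_pack / P = 447.3 / 690.5 = 0.6478 hr

0.6478 hr


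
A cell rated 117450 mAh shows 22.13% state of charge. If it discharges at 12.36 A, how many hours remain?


Convert: C_total = 117450 mAh = 117.45 Ah
Step 1: remaining = SOC/100 * C_total = 22.13/100 * 117.45 = 25.992 Ah
Step 2: t = remaining / I = 25.992 / 12.36 = 2.103 hr

2.103 hr


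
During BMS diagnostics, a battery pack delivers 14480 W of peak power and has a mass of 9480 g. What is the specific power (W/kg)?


Convert: m = 9480 g = 9.48 kg
Specific power = 14480 W / 9.48 kg = 1527 W/kg

1527 W/kg


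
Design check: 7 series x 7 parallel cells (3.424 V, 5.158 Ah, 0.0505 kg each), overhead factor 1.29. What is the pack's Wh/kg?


Step 1: V_pack = 7 * 3.424 = 23.968 V
Step 2: C_pack = 7 * 5.158 = 36.106 Ah
Step 3: E_pack = V_pack * C_pack = 23.968 * 36.106 = 865.39 Wh
Step 4: m_pack = 7 * 7 * 0.0505 * 1.29 = 3.1921 kg
Step 5: ED = E_pack / m_pack = 865.39 / 3.1921 = 271.1 Wh/kg

271.1 Wh/kg


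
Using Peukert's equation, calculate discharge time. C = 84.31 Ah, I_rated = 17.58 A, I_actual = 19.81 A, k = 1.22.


Step 1: t_rated = C / I_rated = 84.31 / 17.58 = 4.7958 hr
Step 2: ratio = 17.58 / 19.81 = 0.88743
Step 3: ratio^k = 0.88743^1.22 = 0.86442
Step 4: t = t_rated * ratio^k = 4.7958 * 0.86442 = 4.146 hr

4.146 hr


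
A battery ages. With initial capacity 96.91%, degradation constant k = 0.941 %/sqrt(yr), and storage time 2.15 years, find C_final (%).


sqrt(t) = sqrt(2.15) = 1.4663
C_final = 96.91 - 0.941 * 1.4663 = 95.53%

95.53%


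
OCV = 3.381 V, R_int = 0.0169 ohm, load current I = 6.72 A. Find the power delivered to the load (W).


Step 1: V_terminal = OCV - I*R = 3.381 - 6.72 * 0.0169 = 3.2674 V
Step 2: P_out = V_terminal * I = 3.2674 * 6.72 = 21.96 W

21.96 W


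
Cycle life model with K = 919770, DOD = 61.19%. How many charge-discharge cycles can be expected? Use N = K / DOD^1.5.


DOD^1.5 = 478.65
N = K / DOD^1.5 = 919770 / 478.65 = 1922

1922 cycles


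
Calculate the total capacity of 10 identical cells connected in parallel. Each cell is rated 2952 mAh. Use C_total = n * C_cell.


Convert: C_cell = 2952 mAh = 2.952 Ah
C_total = 10 * 2.952 = 29.52 Ah

29.52 Ah


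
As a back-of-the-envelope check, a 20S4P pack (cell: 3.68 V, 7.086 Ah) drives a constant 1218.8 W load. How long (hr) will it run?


Step 1: E_pack = Ns * V_cell * Np * C_cell = 20 * 3.68 * 4 * 7.086 = 2086.1 Wh
Step 2: t = E_pack / P = 2086.1 / 1218.8 = 1.712 hr

1.712 hr


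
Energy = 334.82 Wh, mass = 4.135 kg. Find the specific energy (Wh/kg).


Specific energy = 334.82 Wh / 4.135 kg = 80.97 Wh/kg

80.97 Wh/kg


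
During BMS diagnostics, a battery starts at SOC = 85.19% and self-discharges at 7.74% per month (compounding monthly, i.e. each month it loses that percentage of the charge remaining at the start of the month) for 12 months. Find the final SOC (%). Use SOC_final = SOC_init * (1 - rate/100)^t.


Monthly retention factor = 1 - 7.74/100 = 0.9226
Over 12 months: factor^12 = 0.38033
SOC_final = 85.19 * 0.38033 = 32.40%

32.40%


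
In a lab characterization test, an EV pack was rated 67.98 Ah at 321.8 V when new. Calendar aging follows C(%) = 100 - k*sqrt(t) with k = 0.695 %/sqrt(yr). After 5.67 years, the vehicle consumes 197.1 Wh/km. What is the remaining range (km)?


Step 1: capacity retention = 100 - 0.695 * sqrt(5.67) = 100 - 0.695 * 2.3812 = 98.345%
Step 2: C_now = 67.98 * 98.345/100 = 66.855 Ah
Step 3: E_pack = V * C_now = 321.8 * 66.855 = 21514 Wh
Step 4: range = E_pack / consumption = 21514 / 197.1 = 109.2 km

109.2 km


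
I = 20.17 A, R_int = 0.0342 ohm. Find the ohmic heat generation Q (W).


Q = I^2 * R = 20.17^2 * 0.0342 = 13.91 W

13.91 W


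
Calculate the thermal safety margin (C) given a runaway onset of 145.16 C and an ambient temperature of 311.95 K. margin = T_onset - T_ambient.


Convert: T_ambient = 311.95 K = 38.8 C
margin = 145.16 - 38.8 = 106.36 C

106.36 C


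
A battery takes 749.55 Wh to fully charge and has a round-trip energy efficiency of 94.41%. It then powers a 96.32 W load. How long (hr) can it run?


Step 1: E_discharge = eta/100 * E_charge = 94.41/100 * 749.55 = 707.65 Wh
Step 2: t = E_discharge / P = 707.65 / 96.32 = 7.347 hr

7.347 hr


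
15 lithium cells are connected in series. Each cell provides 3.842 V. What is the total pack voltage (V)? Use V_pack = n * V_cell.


V_pack = n * V_cell = 15 * 3.842 = 57.63 V

57.63 V


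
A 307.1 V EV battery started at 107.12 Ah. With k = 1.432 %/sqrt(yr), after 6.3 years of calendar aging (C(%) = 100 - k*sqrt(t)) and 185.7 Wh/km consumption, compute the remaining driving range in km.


Step 1: capacity retention = 100 - 1.432 * sqrt(6.3) = 100 - 1.432 * 2.51 = 96.406%
Step 2: C_now = 107.12 * 96.406/100 = 103.27 Ah
Step 3: E_pack = V * C_now = 307.1 * 103.27 = 31714 Wh
Step 4: range = E_pack / consumption = 31714 / 185.7 = 170.8 km

170.8 km


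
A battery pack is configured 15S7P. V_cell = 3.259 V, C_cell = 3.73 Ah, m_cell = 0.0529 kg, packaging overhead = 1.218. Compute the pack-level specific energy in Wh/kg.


Step 1: V_pack = 15 * 3.259 = 48.885 V
Step 2: C_pack = 7 * 3.73 = 26.11 Ah
Step 3: E_pack = V_pack * C_pack = 48.885 * 26.11 = 1276.4 Wh
Step 4: m_pack = 15 * 7 * 0.0529 * 1.218 = 6.7654 kg
Step 5: ED = E_pack / m_pack = 1276.4 / 6.7654 = 188.7 Wh/kg

188.7 Wh/kg


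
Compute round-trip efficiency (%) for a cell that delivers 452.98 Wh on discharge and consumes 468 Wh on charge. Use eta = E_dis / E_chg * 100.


eta_e = E_dis / E_chg * 100 = 452.98 / 468 * 100 = 96.79%

96.79%


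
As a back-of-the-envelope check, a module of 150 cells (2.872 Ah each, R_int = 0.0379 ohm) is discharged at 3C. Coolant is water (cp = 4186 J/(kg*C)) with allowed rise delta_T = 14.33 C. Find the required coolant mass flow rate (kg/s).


Step 1: I = 3 * 2.872 = 8.616 A
Step 2: Q_cell = I^2 * R = 8.616^2 * 0.0379 = 2.8135 W
Step 3: Q_total = 150 * 2.8135 = 422.03 W
Step 4: m_dot = Q_total / (cp * dT) = 422.03 / (4186 * 14.33) = 0.007036 kg/s

0.007036 kg/s


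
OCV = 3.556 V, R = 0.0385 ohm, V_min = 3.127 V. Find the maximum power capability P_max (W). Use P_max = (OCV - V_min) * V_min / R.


dV = OCV - V_min = 0.429 V (so I_max = dV / R)
P_max = dV * V_min / R = 0.429 * 3.127 / 0.0385 = 34.84 W

34.84 W


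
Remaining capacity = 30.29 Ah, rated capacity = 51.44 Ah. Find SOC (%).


SOC = (remaining / total) * 100 = (30.29 / 51.44) * 100 = 58.88%

58.88%


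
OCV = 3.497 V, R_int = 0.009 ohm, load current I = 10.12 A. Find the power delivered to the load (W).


Step 1: V_terminal = OCV - I*R = 3.497 - 10.12 * 0.009 = 3.4059 V
Step 2: P_out = V_terminal * I = 3.4059 * 10.12 = 34.47 W

34.47 W


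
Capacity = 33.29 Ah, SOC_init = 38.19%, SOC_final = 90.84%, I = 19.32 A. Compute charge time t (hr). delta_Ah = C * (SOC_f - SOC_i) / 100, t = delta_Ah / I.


delta_Ah = 33.29 * (90.84 - 38.19) / 100 = 17.527 Ah
t = delta_Ah / I = 17.527 / 19.32 = 0.9072 hr

0.9072 hr


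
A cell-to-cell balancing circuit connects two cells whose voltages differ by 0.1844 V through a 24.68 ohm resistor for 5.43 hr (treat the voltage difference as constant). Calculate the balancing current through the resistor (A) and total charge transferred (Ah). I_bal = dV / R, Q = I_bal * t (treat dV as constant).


First, Ohm's law: I_bal = 0.1844 V / 24.68 ohm = 0.0074716 A
Then Q = I * t = 0.0074716 A * 5.43 hr = 0.04057 Ah

I=0.0074716 A, Q=0.04057 Ah


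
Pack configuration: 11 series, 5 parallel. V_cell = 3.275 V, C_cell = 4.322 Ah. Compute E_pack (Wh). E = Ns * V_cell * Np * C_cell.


V_pack = 11 * 3.275 = 36.025 V
C_pack = 5 * 4.322 = 21.61 Ah
E = V_pack * C_pack = 36.025 * 21.61 = 778.5 Wh

778.5 Wh


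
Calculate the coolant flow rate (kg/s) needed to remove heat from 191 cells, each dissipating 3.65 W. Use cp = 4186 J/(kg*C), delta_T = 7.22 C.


Q_total = 191 * 3.65 = 697.15 W
m_dot = Q_total / (cp * dT) = 697.15 / (4186 * 7.22) = 0.02307 kg/s

0.02307 kg/s


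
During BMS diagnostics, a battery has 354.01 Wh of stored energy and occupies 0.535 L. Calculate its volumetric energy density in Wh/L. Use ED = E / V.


Volumetric ED = 354.01 Wh / 0.535 L = 661.7 Wh/L

661.7 Wh/L


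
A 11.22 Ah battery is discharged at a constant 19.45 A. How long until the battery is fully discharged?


t = capacity / current = 11.22 / 19.45 = 0.5769 hr

0.5769 hr


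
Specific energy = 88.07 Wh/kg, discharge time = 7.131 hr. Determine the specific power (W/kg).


P_specific = E / t = 88.07 / 7.131 = 12.35 W/kg

12.35 W/kg


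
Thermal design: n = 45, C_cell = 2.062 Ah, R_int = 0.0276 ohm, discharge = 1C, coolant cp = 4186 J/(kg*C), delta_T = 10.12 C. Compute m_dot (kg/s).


Step 1: I = 1 * 2.062 = 2.062 A
Step 2: Q_cell = I^2 * R = 2.062^2 * 0.0276 = 0.11735 W
Step 3: Q_total = 45 * 0.11735 = 5.2808 W
Step 4: m_dot = Q_total / (cp * dT) = 5.2808 / (4186 * 10.12) = 1.247e-04 kg/s

1.247e-04 kg/s


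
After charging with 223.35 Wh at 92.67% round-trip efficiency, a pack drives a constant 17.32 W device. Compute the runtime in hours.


Step 1: E_discharge = eta/100 * E_charge = 92.67/100 * 223.35 = 206.98 Wh
Step 2: t = E_discharge / P = 206.98 / 17.32 = 11.95 hr

11.95 hr


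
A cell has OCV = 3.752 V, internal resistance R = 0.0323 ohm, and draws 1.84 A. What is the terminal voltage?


V = OCV - I*R = 3.752 - 1.84 * 0.0323 = 3.693 V

3.693 V


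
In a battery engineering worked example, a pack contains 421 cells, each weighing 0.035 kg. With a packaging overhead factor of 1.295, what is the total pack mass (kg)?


Cell mass sum = 421 * 0.035 = 14.735 kg
With overhead 1.295: m_pack = 14.735 * 1.295 = 19.08 kg

19.08 kg


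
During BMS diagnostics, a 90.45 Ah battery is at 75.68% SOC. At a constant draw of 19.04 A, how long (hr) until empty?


Step 1: remaining = SOC/100 * C_total = 75.68/100 * 90.45 = 68.453 Ah
Step 2: t = remaining / I = 68.453 / 19.04 = 3.595 hr

3.595 hr


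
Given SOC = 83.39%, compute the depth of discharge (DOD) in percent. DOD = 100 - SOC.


Complement of SOC: DOD = 100% - 83.39% = 16.61%

16.61%


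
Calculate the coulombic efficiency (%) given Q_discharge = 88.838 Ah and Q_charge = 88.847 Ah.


Coulombic efficiency = 88.838/88.847 * 100% = 99.99%

99.99%


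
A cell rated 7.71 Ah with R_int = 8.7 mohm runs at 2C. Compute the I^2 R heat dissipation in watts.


Convert: R = 8.7 mohm = 0.0087 ohm
Step 1: I = C_rate * capacity = 2 * 7.71 = 15.42 A
Step 2: Q = I^2 * R = 15.42^2 * 0.0087 = 237.78 * 0.0087 = 2.069 W

2.069 W


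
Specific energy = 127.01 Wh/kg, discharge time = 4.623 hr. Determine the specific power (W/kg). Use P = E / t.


P_specific = E / t = 127.01 / 4.623 = 27.47 W/kg

27.47 W/kg


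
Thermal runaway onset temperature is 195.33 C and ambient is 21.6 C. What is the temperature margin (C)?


Safety margin = 195.33 C - 21.6 C = 173.73 C

173.73 C


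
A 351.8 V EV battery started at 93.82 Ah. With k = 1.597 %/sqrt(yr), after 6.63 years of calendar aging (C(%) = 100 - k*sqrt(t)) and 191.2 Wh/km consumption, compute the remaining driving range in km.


Step 1: capacity retention = 100 - 1.597 * sqrt(6.63) = 100 - 1.597 * 2.5749 = 95.888%
Step 2: C_now = 93.82 * 95.888/100 = 89.962 Ah
Step 3: E_pack = V * C_now = 351.8 * 89.962 = 31649 Wh
Step 4: range = E_pack / consumption = 31649 / 191.2 = 165.5 km

165.5 km


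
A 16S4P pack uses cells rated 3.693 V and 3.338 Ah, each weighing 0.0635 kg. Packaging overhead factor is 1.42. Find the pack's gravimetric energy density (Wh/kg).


Step 1: V_pack = 16 * 3.693 = 59.088 V
Step 2: C_pack = 4 * 3.338 = 13.352 Ah
Step 3: E_pack = V_pack * C_pack = 59.088 * 13.352 = 788.94 Wh
Step 4: m_pack = 16 * 4 * 0.0635 * 1.42 = 5.7709 kg
Step 5: ED = E_pack / m_pack = 788.94 / 5.7709 = 136.7 Wh/kg

136.7 Wh/kg


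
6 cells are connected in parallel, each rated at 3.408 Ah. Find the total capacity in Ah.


Parallel capacities add: 6 * 3.408 Ah = 20.448 Ah

20.448 Ah


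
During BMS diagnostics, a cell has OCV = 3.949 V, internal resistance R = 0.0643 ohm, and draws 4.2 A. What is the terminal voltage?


V = OCV - I*R = 3.949 - 4.2 * 0.0643 = 3.679 V

3.679 V


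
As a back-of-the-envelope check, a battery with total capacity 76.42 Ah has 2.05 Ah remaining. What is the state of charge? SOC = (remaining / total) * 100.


SOC = (remaining / total) * 100 = (2.05 / 76.42) * 100 = 2.683%

2.683%


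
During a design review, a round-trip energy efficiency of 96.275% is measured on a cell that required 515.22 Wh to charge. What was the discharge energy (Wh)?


E_dis = eta/100 * E_chg = 96.275/100 * 515.22 = 496.0 Wh

496.0 Wh


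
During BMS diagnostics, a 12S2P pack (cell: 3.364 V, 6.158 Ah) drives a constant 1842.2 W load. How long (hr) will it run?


Step 1: E_pack = Ns * V_cell * Np * C_cell = 12 * 3.364 * 2 * 6.158 = 497.17 Wh
Step 2: t = E_pack / P = 497.17 / 1842.2 = 0.2699 hr

0.2699 hr


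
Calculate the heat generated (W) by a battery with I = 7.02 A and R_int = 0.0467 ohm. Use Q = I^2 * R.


Q = I^2 * R = 7.02^2 * 0.0467 = 2.301 W

2.301 W


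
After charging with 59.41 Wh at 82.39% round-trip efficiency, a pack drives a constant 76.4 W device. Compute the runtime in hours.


Step 1: E_discharge = eta/100 * E_charge = 82.39/100 * 59.41 = 48.948 Wh
Step 2: t = E_discharge / P = 48.948 / 76.4 = 0.6407 hr

0.6407 hr


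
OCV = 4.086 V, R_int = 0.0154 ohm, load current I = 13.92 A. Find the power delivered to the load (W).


Step 1: V_terminal = OCV - I*R = 4.086 - 13.92 * 0.0154 = 3.8716 V
Step 2: P_out = V_terminal * I = 3.8716 * 13.92 = 53.89 W

53.89 W


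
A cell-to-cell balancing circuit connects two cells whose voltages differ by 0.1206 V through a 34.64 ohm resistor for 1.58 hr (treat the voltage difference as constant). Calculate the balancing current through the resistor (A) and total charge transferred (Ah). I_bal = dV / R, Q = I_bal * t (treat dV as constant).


I_bal = dV / R = 0.1206 / 34.64 = 0.0034815 A
Q = I_bal * t = 0.0034815 * 1.58 = 0.005501 Ah

I=0.0034815 A, Q=0.005501 Ah


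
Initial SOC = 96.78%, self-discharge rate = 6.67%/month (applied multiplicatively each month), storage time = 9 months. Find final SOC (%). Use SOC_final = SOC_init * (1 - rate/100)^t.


Monthly retention factor = 1 - 6.67/100 = 0.9333
Over 9 months: factor^9 = 0.53727
SOC_final = 96.78 * 0.53727 = 52.00%

52.00%


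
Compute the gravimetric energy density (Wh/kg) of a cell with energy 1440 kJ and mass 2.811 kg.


Convert: E = 1440 kJ = 400 Wh
ED = E / m = 400 / 2.811 = 142.3 Wh/kg

142.3 Wh/kg


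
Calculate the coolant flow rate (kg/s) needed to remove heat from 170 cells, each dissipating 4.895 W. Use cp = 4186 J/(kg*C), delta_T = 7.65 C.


Step 1: Total heat Q = 170 * 4.895 W = 832.15 W
Step 2: denom = cp * dT = 4186 * 7.65 = 32023
Step 3: m_dot = 832.15 / 32023 = 0.02599 kg/s

0.02599 kg/s


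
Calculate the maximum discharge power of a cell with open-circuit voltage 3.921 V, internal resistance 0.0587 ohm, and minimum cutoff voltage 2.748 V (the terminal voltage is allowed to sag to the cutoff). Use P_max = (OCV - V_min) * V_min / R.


dV = OCV - V_min = 1.173 V (so I_max = dV / R)
P_max = dV * V_min / R = 1.173 * 2.748 / 0.0587 = 54.91 W

54.91 W


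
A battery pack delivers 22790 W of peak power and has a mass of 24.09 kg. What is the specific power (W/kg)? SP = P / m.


SP = P / m = 22790 / 24.09 = 946.0 W/kg

946.0 W/kg


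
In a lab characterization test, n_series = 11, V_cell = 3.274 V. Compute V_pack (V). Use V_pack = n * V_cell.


With 11 cells in series at 3.274 V each, V_pack = 36.014 V

36.014 V


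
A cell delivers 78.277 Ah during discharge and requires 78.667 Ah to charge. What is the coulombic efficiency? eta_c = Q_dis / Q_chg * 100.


eta_c = Q_dis / Q_chg * 100 = 78.277 / 78.667 * 100 = 99.50%

99.50%


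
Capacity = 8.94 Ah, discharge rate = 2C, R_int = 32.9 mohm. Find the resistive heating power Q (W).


Convert: R = 32.9 mohm = 0.0329 ohm
Step 1: I = C_rate * capacity = 2 * 8.94 = 17.88 A
Step 2: Q = I^2 * R = 17.88^2 * 0.0329 = 319.69 * 0.0329 = 10.52 W

10.52 W


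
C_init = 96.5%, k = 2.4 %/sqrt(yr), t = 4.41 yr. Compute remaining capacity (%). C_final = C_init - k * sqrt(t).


sqrt(t) = sqrt(4.41) = 2.1
C_final = 96.5 - 2.4 * 2.1 = 91.46%

91.46%


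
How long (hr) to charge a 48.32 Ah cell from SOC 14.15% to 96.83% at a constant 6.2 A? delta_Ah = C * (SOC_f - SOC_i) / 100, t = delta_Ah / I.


delta_Ah = 48.32 * (96.83 - 14.15) / 100 = 39.951 Ah
t = delta_Ah / I = 39.951 / 6.2 = 6.444 hr

6.444 hr


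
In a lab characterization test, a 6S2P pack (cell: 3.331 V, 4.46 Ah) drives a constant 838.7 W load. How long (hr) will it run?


Step 1: E_pack = Ns * V_cell * Np * C_cell = 6 * 3.331 * 2 * 4.46 = 178.28 Wh
Step 2: t = E_pack / P = 178.28 / 838.7 = 0.2126 hr

0.2126 hr


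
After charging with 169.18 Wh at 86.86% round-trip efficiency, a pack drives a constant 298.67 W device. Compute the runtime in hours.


Step 1: E_discharge = eta/100 * E_charge = 86.86/100 * 169.18 = 146.95 Wh
Step 2: t = E_discharge / P = 146.95 / 298.67 = 0.4920 hr

0.4920 hr


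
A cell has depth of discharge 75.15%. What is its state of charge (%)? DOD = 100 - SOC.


SOC = 100 - DOD = 100 - 75.15 = 24.85%

24.85%


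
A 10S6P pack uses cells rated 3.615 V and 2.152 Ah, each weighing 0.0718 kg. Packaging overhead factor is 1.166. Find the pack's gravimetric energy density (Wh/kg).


Step 1: V_pack = 10 * 3.615 = 36.15 V
Step 2: C_pack = 6 * 2.152 = 12.912 Ah
Step 3: E_pack = V_pack * C_pack = 36.15 * 12.912 = 466.77 Wh
Step 4: m_pack = 10 * 6 * 0.0718 * 1.166 = 5.0231 kg
Step 5: ED = E_pack / m_pack = 466.77 / 5.0231 = 92.92 Wh/kg

92.92 Wh/kg


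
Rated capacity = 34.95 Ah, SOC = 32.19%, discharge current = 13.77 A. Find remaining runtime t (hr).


Step 1: remaining = SOC/100 * C_total = 32.19/100 * 34.95 = 11.25 Ah
Step 2: t = remaining / I = 11.25 / 13.77 = 0.8170 hr

0.8170 hr


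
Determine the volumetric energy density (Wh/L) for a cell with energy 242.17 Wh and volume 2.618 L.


Volumetric ED = 242.17 Wh / 2.618 L = 92.50 Wh/L

92.50 Wh/L


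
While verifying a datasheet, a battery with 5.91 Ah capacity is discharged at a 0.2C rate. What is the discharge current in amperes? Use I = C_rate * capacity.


At 0.2C: I = 0.2 * 5.91 Ah = 1.182 A

1.182 A


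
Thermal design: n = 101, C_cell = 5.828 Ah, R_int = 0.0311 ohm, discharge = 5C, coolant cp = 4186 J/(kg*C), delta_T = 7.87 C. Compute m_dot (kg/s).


Step 1: I = 5 * 5.828 = 29.14 A
Step 2: Q_cell = I^2 * R = 29.14^2 * 0.0311 = 26.408 W
Step 3: Q_total = 101 * 26.408 = 2667.2 W
Step 4: m_dot = Q_total / (cp * dT) = 2667.2 / (4186 * 7.87) = 0.08096 kg/s

0.08096 kg/s


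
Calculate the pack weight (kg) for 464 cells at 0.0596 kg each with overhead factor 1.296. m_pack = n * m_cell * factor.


m_pack = n * m_cell * overhead = 464 * 0.0596 * 1.296 = 35.84 kg

35.84 kg


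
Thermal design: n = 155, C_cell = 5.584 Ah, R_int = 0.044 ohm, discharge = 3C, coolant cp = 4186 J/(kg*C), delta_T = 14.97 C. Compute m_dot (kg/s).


Step 1: I = 3 * 5.584 = 16.752 A
Step 2: Q_cell = I^2 * R = 16.752^2 * 0.044 = 12.348 W
Step 3: Q_total = 155 * 12.348 = 1913.9 W
Step 4: m_dot = Q_total / (cp * dT) = 1913.9 / (4186 * 14.97) = 0.03054 kg/s

0.03054 kg/s


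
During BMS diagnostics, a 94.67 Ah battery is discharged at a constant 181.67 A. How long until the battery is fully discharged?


Runtime = 94.67 Ah / 181.67 A = 0.5211 hr

0.5211 hr


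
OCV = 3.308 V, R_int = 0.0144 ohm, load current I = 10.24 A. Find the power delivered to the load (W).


Step 1: V_terminal = OCV - I*R = 3.308 - 10.24 * 0.0144 = 3.1605 V
Step 2: P_out = V_terminal * I = 3.1605 * 10.24 = 32.36 W

32.36 W


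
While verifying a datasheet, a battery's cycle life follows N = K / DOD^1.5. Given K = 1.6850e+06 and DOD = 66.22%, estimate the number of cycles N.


DOD^1.5 = 538.87
N = K / DOD^1.5 = 1.6850e+06 / 538.87 = 3127

3127 cycles


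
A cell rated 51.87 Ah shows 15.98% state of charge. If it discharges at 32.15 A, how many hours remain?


Step 1: remaining = SOC/100 * C_total = 15.98/100 * 51.87 = 8.2888 Ah
Step 2: t = remaining / I = 8.2888 / 32.15 = 0.2578 hr

0.2578 hr


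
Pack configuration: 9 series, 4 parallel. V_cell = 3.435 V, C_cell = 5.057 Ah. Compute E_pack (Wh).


E = Ns * Vcell * Np * Ccell = 9 * 3.435 * 4 * 5.057 = 625.3 Wh

625.3 Wh


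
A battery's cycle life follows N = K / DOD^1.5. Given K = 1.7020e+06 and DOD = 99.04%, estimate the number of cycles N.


Step 1: DOD^1.5 = 99.04^1.5 = 985.63
Step 2: N = 1.7020e+06 / 985.63 = 1727 cycles

1727 cycles


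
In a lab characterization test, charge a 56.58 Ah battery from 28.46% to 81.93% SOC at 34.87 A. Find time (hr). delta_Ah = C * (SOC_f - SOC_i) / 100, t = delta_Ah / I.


Step 1: dSOC = 81.93% - 28.46% = 53.47%
Step 2: delta_Ah = 56.58 * 53.47 / 100 = 30.253 Ah
Step 3: t = 30.253 / 34.87 = 0.8676 hr

0.8676 hr


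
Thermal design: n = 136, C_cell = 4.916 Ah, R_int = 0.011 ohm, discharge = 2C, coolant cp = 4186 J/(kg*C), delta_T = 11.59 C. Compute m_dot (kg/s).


Step 1: I = 2 * 4.916 = 9.832 A
Step 2: Q_cell = I^2 * R = 9.832^2 * 0.011 = 1.0634 W
Step 3: Q_total = 136 * 1.0634 = 144.62 W
Step 4: m_dot = Q_total / (cp * dT) = 144.62 / (4186 * 11.59) = 0.002981 kg/s

0.002981 kg/s


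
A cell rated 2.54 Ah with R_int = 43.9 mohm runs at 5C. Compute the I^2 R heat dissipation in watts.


Convert: R = 43.9 mohm = 0.0439 ohm
Step 1: I = C_rate * capacity = 5 * 2.54 = 12.7 A
Step 2: Q = I^2 * R = 12.7^2 * 0.0439 = 161.29 * 0.0439 = 7.081 W

7.081 W


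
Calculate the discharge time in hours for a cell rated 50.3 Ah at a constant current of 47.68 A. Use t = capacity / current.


t = capacity / current = 50.3 / 47.68 = 1.055 hr

1.055 hr


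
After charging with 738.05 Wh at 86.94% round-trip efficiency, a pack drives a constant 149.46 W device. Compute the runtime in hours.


Step 1: E_discharge = eta/100 * E_charge = 86.94/100 * 738.05 = 641.66 Wh
Step 2: t = E_discharge / P = 641.66 / 149.46 = 4.293 hr

4.293 hr


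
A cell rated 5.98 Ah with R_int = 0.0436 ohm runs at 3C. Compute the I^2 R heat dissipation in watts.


Step 1: I = C_rate * capacity = 3 * 5.98 = 17.94 A
Step 2: Q = I^2 * R = 17.94^2 * 0.0436 = 321.84 * 0.0436 = 14.03 W

14.03 W


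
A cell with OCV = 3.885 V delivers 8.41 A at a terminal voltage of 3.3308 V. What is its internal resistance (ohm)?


R = (OCV - V) / I = (3.885 - 3.3308) / 8.41 = 0.06590 ohm

0.06590 ohm


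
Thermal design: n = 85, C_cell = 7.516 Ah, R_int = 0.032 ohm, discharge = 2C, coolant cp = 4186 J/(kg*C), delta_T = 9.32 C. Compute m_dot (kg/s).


Step 1: I = 2 * 7.516 = 15.032 A
Step 2: Q_cell = I^2 * R = 15.032^2 * 0.032 = 7.2308 W
Step 3: Q_total = 85 * 7.2308 = 614.62 W
Step 4: m_dot = Q_total / (cp * dT) = 614.62 / (4186 * 9.32) = 0.01575 kg/s

0.01575 kg/s


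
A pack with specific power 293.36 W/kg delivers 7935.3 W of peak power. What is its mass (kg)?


m = P / SP = 7935.3 / 293.36 = 27.05 kg

27.05 kg


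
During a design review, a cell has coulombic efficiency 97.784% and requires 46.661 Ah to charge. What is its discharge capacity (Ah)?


Q_dis = eta/100 * Q_chg = 97.784/100 * 46.661 = 45.63 Ah

45.63 Ah


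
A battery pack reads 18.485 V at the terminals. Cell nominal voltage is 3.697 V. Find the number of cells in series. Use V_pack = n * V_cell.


n = V_pack / V_cell = 18.485 / 3.697 = 5

5


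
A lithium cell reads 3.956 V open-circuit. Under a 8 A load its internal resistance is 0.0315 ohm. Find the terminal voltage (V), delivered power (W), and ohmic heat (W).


Step 1: V_terminal = OCV - I*R = 3.956 - 8 * 0.0315 = 3.704 V
Step 2: P_out = V_terminal * I = 3.704 * 8 = 29.63 W
Step 3: Q = I^2 * R = 8^2 * 0.0315 = 2.016 W

V=3.704 V, P=29.63 W, Q=2.016 W


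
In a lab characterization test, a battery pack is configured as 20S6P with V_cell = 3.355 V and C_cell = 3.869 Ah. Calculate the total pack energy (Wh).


V_pack = 20 * 3.355 = 67.1 V
C_pack = 6 * 3.869 = 23.214 Ah
E = V_pack * C_pack = 67.1 * 23.214 = 1558 Wh

1558 Wh
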